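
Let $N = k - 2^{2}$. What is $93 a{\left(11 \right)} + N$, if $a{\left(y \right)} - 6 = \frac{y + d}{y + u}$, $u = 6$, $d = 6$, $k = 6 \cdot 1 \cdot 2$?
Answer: $659$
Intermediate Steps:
$k = 12$ ($k = 6 \cdot 2 = 12$)
$N = 8$ ($N = 12 - 2^{2} = 12 - 4 = 8$)
$a{\left(y \right)} = 7$ ($a{\left(y \right)} = 6 + \frac{y + 6}{y + 6} = 6 + \frac{6 + y}{6 + y} = 6 + 1 = 7$)
$93 a{\left(11 \right)} + N = 93 \cdot 7 + 8 = 651 + 8 = 659$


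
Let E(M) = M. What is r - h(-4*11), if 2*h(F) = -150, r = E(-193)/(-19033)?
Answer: 1427668/19033 ≈ 75.010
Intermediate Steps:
r = 193/19033 (r = -193/(-19033) = -193*(-1/19033) = 193/19033 ≈ 0.010140)
h(F) = -75 (h(F) = (1/2)*(-150) = -75)
r - h(-4*11) = 193/19033 - 1*(-75) = 193/19033 + 75 = 1427668/19033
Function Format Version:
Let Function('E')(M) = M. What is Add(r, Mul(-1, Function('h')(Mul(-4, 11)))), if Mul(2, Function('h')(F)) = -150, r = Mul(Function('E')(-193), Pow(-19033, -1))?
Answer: Rational(1427668, 19033) ≈ 75.010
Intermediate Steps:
r = Rational(193, 19033) (r = Mul(-193, Pow(-19033, -1)) = Mul(-193, Rational(-1, 19033)) = Rational(193, 19033) ≈ 0.010140)
Function('h')(F) = -75 (Function('h')(F) = Mul(Rational(1, 2), -150) = -75)
Add(r, Mul(-1, Function('h')(Mul(-4, 11)))) = Add(Rational(193, 19033), Mul(-1, -75)) = Add(Rational(193, 19033), 75) = Rational(1427668, 19033)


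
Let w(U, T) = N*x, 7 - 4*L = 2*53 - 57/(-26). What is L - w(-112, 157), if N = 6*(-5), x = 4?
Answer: 9849/104 ≈ 94.702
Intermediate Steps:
N = -30
L = -2631/104 (L = 7/4 - (2*53 - 57/(-26))/4 = 7/4 - (106 - 57*(-1/26))/4 = 7/4 - (106 + 57/26)/4 = 7/4 - ¼*2813/26 = 7/4 - 2813/104 = -2631/104 ≈ -25.298)
w(U, T) = -120 (w(U, T) = -30*4 = -120)
L - w(-112, 157) = -2631/104 - 1*(-120) = -2631/104 + 120 = 9849/104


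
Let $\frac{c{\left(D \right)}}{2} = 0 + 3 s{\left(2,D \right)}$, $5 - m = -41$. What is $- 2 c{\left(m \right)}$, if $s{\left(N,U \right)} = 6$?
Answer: $-72$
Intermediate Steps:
$m = 46$ ($m = 5 - -41 = 5 + 41 = 46$)
$c{\left(D \right)} = 36$ ($c{\left(D \right)} = 2 \left(0 + 3 \cdot 6\right) = 2 \left(0 + 18\right) = 2 \cdot 18 = 36$)
$- 2 c{\left(m \right)} = \left(-2\right) 36 = -72$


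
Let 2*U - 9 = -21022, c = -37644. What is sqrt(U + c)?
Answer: I*sqrt(192602)/2 ≈ 219.43*I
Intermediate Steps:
U = -21013/2 (U = 9/2 + (1/2)*(-21022) = 9/2 - 10511 = -21013/2 ≈ -10507.)
sqrt(U + c) = sqrt(-21013/2 - 37644) = sqrt(-96301/2) = I*sqrt(192602)/2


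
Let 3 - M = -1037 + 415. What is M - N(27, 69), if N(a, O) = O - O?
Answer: 625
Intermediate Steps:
N(a, O) = 0
M = 625 (M = 3 - (-1037 + 415) = 3 - 1*(-622) = 3 + 622 = 625)
M - N(27, 69) = 625 - 1*0 = 625 + 0 = 625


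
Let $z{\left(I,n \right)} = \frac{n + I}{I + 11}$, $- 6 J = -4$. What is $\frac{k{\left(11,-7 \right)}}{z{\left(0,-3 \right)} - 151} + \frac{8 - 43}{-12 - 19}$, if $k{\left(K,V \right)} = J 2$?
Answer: $\frac{43339}{38688} \approx 1.1202$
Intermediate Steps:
$J = \frac{2}{3}$ ($J = \left(- \frac{1}{6}\right) \left(-4\right) = \frac{2}{3} \approx 0.66667$)
$z{\left(I,n \right)} = \frac{I + n}{11 + I}$
$k{\left(K,V \right)} = \frac{4}{3}$ ($k{\left(K,V \right)} = \frac{2}{3} \cdot 2 = \frac{4}{3}$)
$\frac{k{\left(11,-7 \right)}}{z{\left(0,-3 \right)} - 151} + \frac{8 - 43}{-12 - 19} = \frac{1}{\frac{0 - 3}{11 + 0} - 151} \cdot \frac{4}{3} + \frac{8 - 43}{-12 - 19} = \frac{1}{\frac{1}{11} \left(-3\right) - 151} \cdot \frac{4}{3} - \frac{35}{-31} = \frac{1}{\frac{1}{11} \left(-3\right) - 151} \cdot \frac{4}{3} - - \frac{35}{31} = \frac{1}{- \frac{3}{11} - 151} \cdot \frac{4}{3} + \frac{35}{31} = \frac{1}{- \frac{1664}{11}} \cdot \frac{4}{3} + \frac{35}{31} = \left(- \frac{11}{1664}\right) \frac{4}{3} + \frac{35}{31} = - \frac{11}{1248} + \frac{35}{31} = \frac{43339}{38688}$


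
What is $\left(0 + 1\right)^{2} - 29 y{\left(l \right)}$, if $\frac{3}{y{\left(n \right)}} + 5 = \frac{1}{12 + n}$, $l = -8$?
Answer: $\frac{367}{19} \approx 19.316$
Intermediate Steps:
$y{\left(n \right)} = \frac{3}{-5 + \frac{1}{12 + n}}$
$\left(0 + 1\right)^{2} - 29 y{\left(l \right)} = \left(0 + 1\right)^{2} - 29 \frac{3 \left(-12 - -8\right)}{59 + 5 \left(-8\right)} = 1^{2} - 29 \frac{3 \left(-12 + 8\right)}{59 - 40} = 1 - 29 \cdot 3 \cdot \frac{1}{19} \left(-4\right) = 1 - - \frac{348}{19} = 1 + \frac{348}{19} = \frac{367}{19}$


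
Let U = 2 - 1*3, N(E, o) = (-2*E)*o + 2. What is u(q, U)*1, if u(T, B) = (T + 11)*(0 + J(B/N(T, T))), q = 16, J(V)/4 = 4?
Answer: 432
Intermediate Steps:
N(E, o) = 2 - 2*E*o (N(E, o) = -2*E*o + 2 = 2 - 2*E*o)
J(V) = 16 (J(V) = 4*4 = 16)
U = -1 (U = 2 - 3 = -1)
u(T, B) = 176 + 16*T (u(T, B) = (T + 11)*(0 + 16) = (11 + T)*16 = 176 + 16*T)
u(q, U)*1 = (176 + 16*16)*1 = (176 + 256)*1 = 432*1 = 432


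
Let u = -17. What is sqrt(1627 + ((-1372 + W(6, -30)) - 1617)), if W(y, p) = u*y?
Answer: 2*I*sqrt(366) ≈ 38.262*I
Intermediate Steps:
W(y, p) = -17*y
sqrt(1627 + ((-1372 + W(6, -30)) - 1617)) = sqrt(1627 + ((-1372 - 17*6) - 1617)) = sqrt(1627 + ((-1372 - 102) - 1617)) = sqrt(1627 + (-1474 - 1617)) = sqrt(1627 - 3091) = sqrt(-1464) = 2*I*sqrt(366)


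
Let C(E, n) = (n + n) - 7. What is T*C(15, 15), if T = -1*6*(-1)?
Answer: 138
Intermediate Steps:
T = 6 (T = -6*(-1) = 6)
C(E, n) = -7 + 2*n (C(E, n) = 2*n - 7 = -7 + 2*n)
T*C(15, 15) = 6*(-7 + 2*15) = 6*(-7 + 30) = 6*23 = 138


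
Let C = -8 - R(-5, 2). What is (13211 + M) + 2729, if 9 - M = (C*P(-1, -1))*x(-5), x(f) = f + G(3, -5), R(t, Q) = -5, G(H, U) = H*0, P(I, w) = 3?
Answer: 15904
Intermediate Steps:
G(H, U) = 0
x(f) = f (x(f) = f + 0 = f)
C = -3 (C = -8 - 1*(-5) = -8 + 5 = -3)
M = -36 (M = 9 - (-3*3)*(-5) = 9 - (-9)*(-5) = 9 - 1*45 = 9 - 45 = -36)
(13211 + M) + 2729 = (13211 - 36) + 2729 = 13175 + 2729 = 15904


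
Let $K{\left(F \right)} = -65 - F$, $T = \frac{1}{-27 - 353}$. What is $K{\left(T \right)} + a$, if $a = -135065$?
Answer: $- \frac{51349399}{380} \approx -1.3513 \cdot 10^{5}$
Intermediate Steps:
$T = - \frac{1}{380}$ ($T = \frac{1}{-380} = - \frac{1}{380} \approx -0.0026316$)
$K{\left(T \right)} + a = \left(-65 - - \frac{1}{380}\right) - 135065 = \left(-65 + \frac{1}{380}\right) - 135065 = - \frac{24699}{380} - 135065 = - \frac{51349399}{380}$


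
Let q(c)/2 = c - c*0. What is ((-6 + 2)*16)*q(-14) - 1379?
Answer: 413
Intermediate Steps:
q(c) = 2*c (q(c) = 2*(c - c*0) = 2*(c - 1*0) = 2*(c + 0) = 2*c)
((-6 + 2)*16)*q(-14) - 1379 = ((-6 + 2)*16)*(2*(-14)) - 1379 = -4*16*(-28) - 1379 = -64*(-28) - 1379 = 1792 - 1379 = 413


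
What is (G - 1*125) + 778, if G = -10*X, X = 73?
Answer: -77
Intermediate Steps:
G = -730 (G = -10*73 = -730)
(G - 1*125) + 778 = (-730 - 1*125) + 778 = (-730 - 125) + 778 = -855 + 778 = -77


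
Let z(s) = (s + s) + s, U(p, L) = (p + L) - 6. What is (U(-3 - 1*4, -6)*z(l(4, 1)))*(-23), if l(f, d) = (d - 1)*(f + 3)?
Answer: 0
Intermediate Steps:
l(f, d) = (-1 + d)*(3 + f)
U(p, L) = -6 + L + p (U(p, L) = (L + p) - 6 = -6 + L + p)
z(s) = 3*s (z(s) = 2*s + s = 3*s)
(U(-3 - 1*4, -6)*z(l(4, 1)))*(-23) = ((-6 - 6 + (-3 - 1*4))*(3*(-3 - 1*4 + 3*1 + 1*4)))*(-23) = ((-6 - 6 + (-3 - 4))*(3*(-3 - 4 + 3 + 4)))*(-23) = ((-6 - 6 - 7)*(3*0))*(-23) = -19*0*(-23) = 0*(-23) = 0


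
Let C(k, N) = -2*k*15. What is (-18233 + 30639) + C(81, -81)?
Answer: 9976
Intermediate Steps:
C(k, N) = -30*k
(-18233 + 30639) + C(81, -81) = (-18233 + 30639) - 30*81 = 12406 - 2430 = 9976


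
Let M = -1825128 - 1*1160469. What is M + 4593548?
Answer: 1607951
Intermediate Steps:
M = -2985597 (M = -1825128 - 1160469 = -2985597)
M + 4593548 = -2985597 + 4593548 = 1607951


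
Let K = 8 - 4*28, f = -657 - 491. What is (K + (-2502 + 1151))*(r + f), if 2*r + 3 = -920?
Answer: 4683645/2 ≈ 2.3418e+6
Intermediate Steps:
f = -1148
r = -923/2 (r = -3/2 + (½)*(-920) = -3/2 - 460 = -923/2 ≈ -461.50)
K = -104 (K = 8 - 112 = -104)
(K + (-2502 + 1151))*(r + f) = (-104 + (-2502 + 1151))*(-923/2 - 1148) = (-104 - 1351)*(-3219/2) = -1455*(-3219/2) = 4683645/2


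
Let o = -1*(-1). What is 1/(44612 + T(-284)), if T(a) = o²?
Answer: 1/44613 ≈ 2.2415e-5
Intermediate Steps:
o = 1
T(a) = 1 (T(a) = 1² = 1)
1/(44612 + T(-284)) = 1/(44612 + 1) = 1/44613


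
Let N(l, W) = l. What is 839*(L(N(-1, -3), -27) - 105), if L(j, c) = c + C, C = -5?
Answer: -114943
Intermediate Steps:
L(j, c) = -5 + c (L(j, c) = c - 5 = -5 + c)
839*(L(N(-1, -3), -27) - 105) = 839*((-5 - 27) - 105) = 839*(-32 - 105) = 839*(-137) = -114943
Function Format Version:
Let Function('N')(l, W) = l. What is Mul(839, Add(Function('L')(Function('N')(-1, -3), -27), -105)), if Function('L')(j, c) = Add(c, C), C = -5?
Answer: -114943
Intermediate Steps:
Function('L')(j, c) = Add(-5, c) (Function('L')(j, c) = Add(c, -5) = Add(-5, c))
Mul(839, Add(Function('L')(Function('N')(-1, -3), -27), -105)) = Mul(839, Add(Add(-5, -27), -105)) = Mul(839, Add(-32, -105)) = Mul(839, -137) = -114943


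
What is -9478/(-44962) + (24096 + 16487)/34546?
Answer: 1076059917/776628626 ≈ 1.3856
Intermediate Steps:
-9478/(-44962) + (24096 + 16487)/34546 = -9478*(-1/44962) + 40583*(1/34546) = 4739/22481 + 40583/34546 = 1076059917/776628626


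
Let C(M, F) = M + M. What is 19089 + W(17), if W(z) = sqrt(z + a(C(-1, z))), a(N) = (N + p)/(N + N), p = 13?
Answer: 19089 + sqrt(57)/2 ≈ 19093.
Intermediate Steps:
C(M, F) = 2*M
a(N) = (13 + N)/(2*N) (a(N) = (N + 13)/(N + N) = (13 + N)/((2*N)) = (13 + N)*(1/(2*N)) = (13 + N)/(2*N))
W(z) = sqrt(-11/4 + z) (W(z) = sqrt(z + (13 + 2*(-1))/(2*((2*(-1))))) = sqrt(z + (1/2)*(13 - 2)/(-2)) = sqrt(z + (1/2)*(-1/2)*11) = sqrt(z - 11/4) = sqrt(-11/4 + z))
19089 + W(17) = 19089 + sqrt(-11 + 4*17)/2 = 19089 + sqrt(-11 + 68)/2 = 19089 + sqrt(57)/2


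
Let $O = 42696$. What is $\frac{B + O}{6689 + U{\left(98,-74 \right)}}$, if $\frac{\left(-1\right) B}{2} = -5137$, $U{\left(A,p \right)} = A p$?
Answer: $- \frac{52970}{563} \approx -94.085$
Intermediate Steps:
$B = 10274$ ($B = \left(-2\right) \left(-5137\right) = 10274$)
$\frac{B + O}{6689 + U{\left(98,-74 \right)}} = \frac{10274 + 42696}{6689 + 98 \left(-74\right)} = \frac{52970}{6689 - 7252} = \frac{52970}{-563} = 52970 \left(- \frac{1}{563}\right) = - \frac{52970}{563}$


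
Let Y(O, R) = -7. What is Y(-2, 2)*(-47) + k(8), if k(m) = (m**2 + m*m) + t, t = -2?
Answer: 455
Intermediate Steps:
k(m) = -2 + 2*m**2 (k(m) = (m**2 + m*m) - 2 = (m**2 + m**2) - 2 = 2*m**2 - 2 = -2 + 2*m**2)
Y(-2, 2)*(-47) + k(8) = -7*(-47) + (-2 + 2*8**2) = 329 + (-2 + 2*64) = 329 + (-2 + 128) = 329 + 126 = 455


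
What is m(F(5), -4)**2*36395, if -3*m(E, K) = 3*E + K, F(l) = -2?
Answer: 3639500/9 ≈ 4.0439e+5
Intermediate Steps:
m(E, K) = -E - K/3 (m(E, K) = -(3*E + K)/3 = -(K + 3*E)/3 = -E - K/3)
m(F(5), -4)**2*36395 = (-1*(-2) - 1/3*(-4))**2*36395 = (2 + 4/3)**2*36395 = (10/3)**2*36395 = (100/9)*36395 = 3639500/9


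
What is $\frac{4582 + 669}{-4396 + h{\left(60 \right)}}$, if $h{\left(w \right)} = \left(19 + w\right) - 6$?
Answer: $- \frac{5251}{4323} \approx -1.2147$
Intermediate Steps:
$h{\left(w \right)} = 13 + w$
$\frac{4582 + 669}{-4396 + h{\left(60 \right)}} = \frac{4582 + 669}{-4396 + \left(13 + 60\right)} = \frac{5251}{-4396 + 73} = \frac{5251}{-4323} = 5251 \left(- \frac{1}{4323}\right) = - \frac{5251}{4323}$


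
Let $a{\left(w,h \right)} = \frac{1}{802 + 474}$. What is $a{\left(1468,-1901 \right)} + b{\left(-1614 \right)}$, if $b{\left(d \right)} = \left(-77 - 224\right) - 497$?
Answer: $- \frac{1018247}{1276} \approx -798.0$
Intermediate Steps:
$a{\left(w,h \right)} = \frac{1}{1276}$
$b{\left(d \right)} = -798$ ($b{\left(d \right)} = -301 - 497 = -798$)
$a{\left(1468,-1901 \right)} + b{\left(-1614 \right)} = \frac{1}{1276} - 798 = - \frac{1018247}{1276}$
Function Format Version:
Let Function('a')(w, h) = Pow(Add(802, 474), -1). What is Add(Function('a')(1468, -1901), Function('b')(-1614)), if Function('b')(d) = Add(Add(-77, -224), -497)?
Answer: Rational(-1018247, 1276) ≈ -798.00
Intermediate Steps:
Function('a')(w, h) = Rational(1, 1276) (Function('a')(w, h) = Pow(1276, -1) = Rational(1, 1276))
Function('b')(d) = -798 (Function('b')(d) = Add(-301, -497) = -798)
Add(Function('a')(1468, -1901), Function('b')(-1614)) = Add(Rational(1, 1276), -798) = Rational(-1018247, 1276)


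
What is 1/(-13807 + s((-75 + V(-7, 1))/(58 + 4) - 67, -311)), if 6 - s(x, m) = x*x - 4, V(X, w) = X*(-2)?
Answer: -3844/70801893 ≈ -5.4292e-5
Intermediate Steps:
V(X, w) = -2*X
s(x, m) = 10 - x² (s(x, m) = 6 - (x*x - 4) = 6 - (x² - 4) = 6 - (-4 + x²) = 6 + (4 - x²) = 10 - x²)
1/(-13807 + s((-75 + V(-7, 1))/(58 + 4) - 67, -311)) = 1/(-13807 + (10 - ((-75 - 2*(-7))/(58 + 4) - 67)²)) = 1/(-13807 + (10 - ((-75 + 14)/62 - 67)²)) = 1/(-13807 + (10 - (-61*1/62 - 67)²)) = 1/(-13807 + (10 - (-61/62 - 67)²)) = 1/(-13807 + (10 - (-4215/62)²)) = 1/(-13807 + (10 - 1*17766225/3844)) = 1/(-13807 + (10 - 17766225/3844)) = 1/(-13807 - 17727785/3844) = 1/(-70801893/3844) = -3844/70801893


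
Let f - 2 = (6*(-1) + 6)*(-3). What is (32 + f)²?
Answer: 1156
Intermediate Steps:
f = 2 (f = 2 + (6*(-1) + 6)*(-3) = 2 + (-6 + 6)*(-3) = 2 + 0*(-3) = 2 + 0 = 2)
(32 + f)² = (32 + 2)² = 34² = 1156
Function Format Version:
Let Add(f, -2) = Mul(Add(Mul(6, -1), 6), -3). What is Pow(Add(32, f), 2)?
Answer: 1156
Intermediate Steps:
f = 2 (f = Add(2, Mul(Add(Mul(6, -1), 6), -3)) = Add(2, Mul(Add(-6, 6), -3)) = Add(2, Mul(0, -3)) = Add(2, 0) = 2)
Pow(Add(32, f), 2) = Pow(Add(32, 2), 2) = Pow(34, 2) = 1156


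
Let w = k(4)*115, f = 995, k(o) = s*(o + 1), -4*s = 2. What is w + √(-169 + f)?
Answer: -575/2 + √826 ≈ -258.76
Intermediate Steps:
s = -½ (s = -¼*2 = -½ ≈ -0.50000)
k(o) = -½ - o/2 (k(o) = -(o + 1)/2 = -(1 + o)/2 = -½ - o/2)
w = -575/2 (w = (-½ - ½*4)*115 = (-½ - 2)*115 = -5/2*115 = -575/2 ≈ -287.50)
w + √(-169 + f) = -575/2 + √(-169 + 995) = -575/2 + √826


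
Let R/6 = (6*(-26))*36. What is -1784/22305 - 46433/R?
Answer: 325191467/250529760 ≈ 1.2980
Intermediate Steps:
R = -33696 (R = 6*((6*(-26))*36) = 6*(-156*36) = 6*(-5616) = -33696)
-1784/22305 - 46433/R = -1784/22305 - 46433/(-33696) = -1784*1/22305 - 46433*(-1/33696) = -1784/22305 + 46433/33696 = 325191467/250529760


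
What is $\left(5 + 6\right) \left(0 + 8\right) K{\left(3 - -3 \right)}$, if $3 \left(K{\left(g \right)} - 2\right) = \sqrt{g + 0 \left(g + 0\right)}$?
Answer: $176 + \frac{88 \sqrt{6}}{3} \approx 247.85$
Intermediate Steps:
$K{\left(g \right)} = 2 + \frac{\sqrt{g}}{3}$ ($K{\left(g \right)} = 2 + \frac{\sqrt{g + 0 \left(g + 0\right)}}{3} = 2 + \frac{\sqrt{g + 0 g}}{3} = 2 + \frac{\sqrt{g + 0}}{3} = 2 + \frac{\sqrt{g}}{3}$)
$\left(5 + 6\right) \left(0 + 8\right) K{\left(3 - -3 \right)} = \left(5 + 6\right) \left(0 + 8\right) \left(2 + \frac{\sqrt{3 - -3}}{3}\right) = 11 \cdot 8 \left(2 + \frac{\sqrt{3 + 3}}{3}\right) = 88 \left(2 + \frac{\sqrt{6}}{3}\right) = 176 + \frac{88 \sqrt{6}}{3}$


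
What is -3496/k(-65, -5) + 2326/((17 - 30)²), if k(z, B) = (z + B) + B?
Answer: 765274/12675 ≈ 60.377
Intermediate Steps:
k(z, B) = z + 2*B (k(z, B) = (B + z) + B = z + 2*B)
-3496/k(-65, -5) + 2326/((17 - 30)²) = -3496/(-65 + 2*(-5)) + 2326/((17 - 30)²) = -3496/(-65 - 10) + 2326/((-13)²) = -3496/(-75) + 2326/169 = -3496*(-1/75) + 2326*(1/169) = 3496/75 + 2326/169 = 765274/12675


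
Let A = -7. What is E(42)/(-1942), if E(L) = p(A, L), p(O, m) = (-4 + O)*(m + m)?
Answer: 462/971 ≈ 0.47580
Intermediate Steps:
p(O, m) = 2*m*(-4 + O) (p(O, m) = (-4 + O)*(2*m) = 2*m*(-4 + O))
E(L) = -22*L (E(L) = 2*L*(-4 - 7) = 2*L*(-11) = -22*L)
E(42)/(-1942) = -22*42/(-1942) = -924*(-1/1942) = 462/971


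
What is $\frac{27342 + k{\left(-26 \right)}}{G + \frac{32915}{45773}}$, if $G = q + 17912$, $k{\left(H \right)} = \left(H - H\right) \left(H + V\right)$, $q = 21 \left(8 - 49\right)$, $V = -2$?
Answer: $\frac{208587561}{130084723} \approx 1.6035$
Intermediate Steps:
$q = -861$ ($q = 21 \left(-41\right) = -861$)
$k{\left(H \right)} = 0$ ($k{\left(H \right)} = \left(H - H\right) \left(H - 2\right) = 0 \left(-2 + H\right) = 0$)
$G = 17051$ ($G = -861 + 17912 = 17051$)
$\frac{27342 + k{\left(-26 \right)}}{G + \frac{32915}{45773}} = \frac{27342 + 0}{17051 + \frac{32915}{45773}} = \frac{27342}{17051 + 32915 \cdot \frac{1}{45773}} = \frac{27342}{17051 + \frac{32915}{45773}} = \frac{27342}{\frac{780508338}{45773}} = 27342 \cdot \frac{45773}{780508338} = \frac{208587561}{130084723}$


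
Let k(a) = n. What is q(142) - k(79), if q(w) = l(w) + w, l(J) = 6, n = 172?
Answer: -24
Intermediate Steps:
k(a) = 172
q(w) = 6 + w
q(142) - k(79) = (6 + 142) - 1*172 = 148 - 172 = -24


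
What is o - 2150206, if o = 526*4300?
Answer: 111594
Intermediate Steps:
o = 2261800
o - 2150206 = 2261800 - 2150206 = 111594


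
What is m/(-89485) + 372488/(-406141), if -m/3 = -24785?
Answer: -27562127/15767257 ≈ -1.7481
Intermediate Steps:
m = 74355 (m = -3*(-24785) = 74355)
m/(-89485) + 372488/(-406141) = 74355/(-89485) + 372488/(-406141) = 74355*(-1/89485) + 372488*(-1/406141) = -14871/17897 - 808/881 = -27562127/15767257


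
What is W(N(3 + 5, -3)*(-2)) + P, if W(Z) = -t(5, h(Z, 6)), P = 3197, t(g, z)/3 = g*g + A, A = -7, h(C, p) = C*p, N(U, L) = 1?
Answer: 3143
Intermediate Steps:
t(g, z) = -21 + 3*g**2 (t(g, z) = 3*(g*g - 7) = 3*(g**2 - 7) = 3*(-7 + g**2) = -21 + 3*g**2)
W(Z) = -54 (W(Z) = -(-21 + 3*5**2) = -(-21 + 3*25) = -(-21 + 75) = -1*54 = -54)
W(N(3 + 5, -3)*(-2)) + P = -54 + 3197 = 3143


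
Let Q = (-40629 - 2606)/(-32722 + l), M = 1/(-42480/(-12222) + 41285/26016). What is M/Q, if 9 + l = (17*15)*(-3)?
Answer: 591702284544/3866517939625 ≈ 0.15303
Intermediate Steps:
l = -774 (l = -9 + (17*15)*(-3) = -9 + 255*(-3) = -9 - 765 = -774)
M = 17664864/89430275 (M = 1/(-42480*(-1/12222) + 41285*(1/26016)) = 1/(2360/679 + 41285/26016) = 1/(89430275/17664864) = 17664864/89430275 ≈ 0.19753)
Q = 43235/33496 (Q = (-40629 - 2606)/(-32722 - 774) = -43235/(-33496) = -43235*(-1/33496) = 43235/33496 ≈ 1.2908)
M/Q = 17664864/(89430275*(43235/33496)) = (17664864/89430275)*(33496/43235) = 591702284544/3866517939625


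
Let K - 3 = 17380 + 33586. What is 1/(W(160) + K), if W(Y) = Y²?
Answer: 1/76569 ≈ 1.3060e-5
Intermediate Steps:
K = 50969 (K = 3 + (17380 + 33586) = 3 + 50966 = 50969)
1/(W(160) + K) = 1/(160² + 50969) = 1/(25600 + 50969) = 1/76569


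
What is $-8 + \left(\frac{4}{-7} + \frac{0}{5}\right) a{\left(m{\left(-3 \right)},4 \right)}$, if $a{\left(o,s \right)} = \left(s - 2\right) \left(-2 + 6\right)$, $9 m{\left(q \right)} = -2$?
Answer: $- \frac{88}{7} \approx -12.571$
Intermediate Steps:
$m{\left(q \right)} = - \frac{2}{9}$ ($m{\left(q \right)} = \frac{1}{9} \left(-2\right) = - \frac{2}{9}$)
$a{\left(o,s \right)} = -8 + 4 s$ ($a{\left(o,s \right)} = \left(-2 + s\right) 4 = -8 + 4 s$)
$-8 + \left(\frac{4}{-7} + \frac{0}{5}\right) a{\left(m{\left(-3 \right)},4 \right)} = -8 + \left(\frac{4}{-7} + \frac{0}{5}\right) \left(-8 + 4 \cdot 4\right) = -8 + \left(4 \left(- \frac{1}{7}\right) + 0 \cdot \frac{1}{5}\right) \left(-8 + 16\right) = -8 + \left(- \frac{4}{7} + 0\right) 8 = -8 - \frac{32}{7} = - \frac{88}{7}$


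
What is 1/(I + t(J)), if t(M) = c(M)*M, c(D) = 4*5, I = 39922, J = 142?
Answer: 1/42762 ≈ 2.3385e-5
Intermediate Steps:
c(D) = 20
t(M) = 20*M
1/(I + t(J)) = 1/(39922 + 20*142) = 1/(39922 + 2840) = 1/42762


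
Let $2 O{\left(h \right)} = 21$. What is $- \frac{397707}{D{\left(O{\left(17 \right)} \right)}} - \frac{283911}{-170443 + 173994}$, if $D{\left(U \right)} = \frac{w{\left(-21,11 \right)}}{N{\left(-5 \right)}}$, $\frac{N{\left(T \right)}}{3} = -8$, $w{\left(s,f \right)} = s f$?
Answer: $- \frac{11319921603}{273427} \approx -41400.0$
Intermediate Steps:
$w{\left(s,f \right)} = f s$
$N{\left(T \right)} = -24$ ($N{\left(T \right)} = 3 \left(-8\right) = -24$)
$O{\left(h \right)} = \frac{21}{2}$ ($O{\left(h \right)} = \frac{1}{2} \cdot 21 = \frac{21}{2}$)
$D{\left(U \right)} = \frac{77}{8}$ ($D{\left(U \right)} = \frac{11 \left(-21\right)}{-24} = \left(-231\right) \left(- \frac{1}{24}\right) = \frac{77}{8}$)
$- \frac{397707}{D{\left(O{\left(17 \right)} \right)}} - \frac{283911}{-170443 + 173994} = - \frac{397707}{\frac{77}{8}} - \frac{283911}{-170443 + 173994} = \left(-397707\right) \frac{8}{77} - \frac{283911}{3551} = - \frac{3181656}{77} - \frac{283911}{3551} = - \frac{11319921603}{273427}$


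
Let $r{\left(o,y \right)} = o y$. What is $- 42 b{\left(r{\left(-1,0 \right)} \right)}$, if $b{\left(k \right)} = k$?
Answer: $0$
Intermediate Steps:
$- 42 b{\left(r{\left(-1,0 \right)} \right)} = - 42 \left(\left(-1\right) 0\right) = \left(-42\right) 0 = 0$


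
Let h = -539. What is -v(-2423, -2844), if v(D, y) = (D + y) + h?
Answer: 5806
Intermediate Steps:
v(D, y) = -539 + D + y (v(D, y) = (D + y) - 539 = -539 + D + y)
-v(-2423, -2844) = -(-539 - 2423 - 2844) = -1*(-5806) = 5806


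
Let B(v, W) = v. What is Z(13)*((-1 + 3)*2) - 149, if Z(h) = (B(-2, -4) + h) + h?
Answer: -53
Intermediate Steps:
Z(h) = -2 + 2*h (Z(h) = (-2 + h) + h = -2 + 2*h)
Z(13)*((-1 + 3)*2) - 149 = (-2 + 2*13)*((-1 + 3)*2) - 149 = (-2 + 26)*(2*2) - 149 = 24*4 - 149 = 96 - 149 = -53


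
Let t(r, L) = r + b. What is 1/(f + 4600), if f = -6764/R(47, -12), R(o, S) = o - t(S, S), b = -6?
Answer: 65/292236 ≈ 0.00022242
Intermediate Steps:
t(r, L) = -6 + r (t(r, L) = r - 6 = -6 + r)
R(o, S) = 6 + o - S (R(o, S) = o - (-6 + S) = o + (6 - S) = 6 + o - S)
f = -6764/65 (f = -6764/(6 + 47 - 1*(-12)) = -6764/(6 + 47 + 12) = -6764/65 ≈ -104.06)
1/(f + 4600) = 1/(-6764/65 + 4600) = 1/(292236/65) = 65/292236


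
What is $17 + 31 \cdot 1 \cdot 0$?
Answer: $17$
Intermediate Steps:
$17 + 31 \cdot 1 \cdot 0 = 17 + 31 \cdot 0 = 17 + 0 = 17$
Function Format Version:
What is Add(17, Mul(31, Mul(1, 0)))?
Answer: 17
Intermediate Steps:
Add(17, Mul(31, Mul(1, 0))) = Add(17, Mul(31, 0)) = Add(17, 0) = 17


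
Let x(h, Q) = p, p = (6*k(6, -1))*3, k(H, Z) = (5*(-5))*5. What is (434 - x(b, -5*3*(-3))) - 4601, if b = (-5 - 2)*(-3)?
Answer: -1917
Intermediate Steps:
k(H, Z) = -125 (k(H, Z) = -25*5 = -125)
b = 21 (b = -7*(-3) = 21)
p = -2250 (p = (6*(-125))*3 = -750*3 = -2250)
x(h, Q) = -2250
(434 - x(b, -5*3*(-3))) - 4601 = (434 - 1*(-2250)) - 4601 = (434 + 2250) - 4601 = 2684 - 4601 = -1917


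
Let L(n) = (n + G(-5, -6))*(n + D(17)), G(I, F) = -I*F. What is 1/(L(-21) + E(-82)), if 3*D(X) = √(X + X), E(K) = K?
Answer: 989/968295 + 17*√34/968295 ≈ 0.0011238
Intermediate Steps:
G(I, F) = -F*I
D(X) = √2*√X/3 (D(X) = √(X + X)/3 = √(2*X)/3 = (√2*√X)/3 = √2*√X/3)
L(n) = (-30 + n)*(n + √34/3) (L(n) = (n - 1*(-6)*(-5))*(n + √2*√17/3) = (n - 30)*(n + √34/3) = (-30 + n)*(n + √34/3))
1/(L(-21) + E(-82)) = 1/(((-21)² - 30*(-21) - 10*√34 + (⅓)*(-21)*√34) - 82) = 1/((441 + 630 - 10*√34 - 7*√34) - 82) = 1/((1071 - 17*√34) - 82) = 1/(989 - 17*√34)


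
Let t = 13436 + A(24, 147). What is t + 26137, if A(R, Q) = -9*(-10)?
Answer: 39663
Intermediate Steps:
A(R, Q) = 90
t = 13526 (t = 13436 + 90 = 13526)
t + 26137 = 13526 + 26137 = 39663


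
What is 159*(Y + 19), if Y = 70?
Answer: 14151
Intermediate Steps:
159*(Y + 19) = 159*(70 + 19) = 159*89 = 14151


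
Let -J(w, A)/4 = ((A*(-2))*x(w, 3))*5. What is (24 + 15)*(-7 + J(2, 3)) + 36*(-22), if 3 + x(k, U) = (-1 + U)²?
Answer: 3615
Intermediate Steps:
x(k, U) = -3 + (-1 + U)²
J(w, A) = 40*A (J(w, A) = -4*(A*(-2))*(-3 + (-1 + 3)²)*5 = -4*(-2*A)*(-3 + 2²)*5 = -4*(-2*A)*(-3 + 4)*5 = -4*-2*A*1*5 = -4*(-2*A)*5 = -(-40)*A = 40*A)
(24 + 15)*(-7 + J(2, 3)) + 36*(-22) = (24 + 15)*(-7 + 40*3) + 36*(-22) = 39*(-7 + 120) - 792 = 39*113 - 792 = 4407 - 792 = 3615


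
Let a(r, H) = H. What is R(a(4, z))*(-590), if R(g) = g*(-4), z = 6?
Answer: 14160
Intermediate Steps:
R(g) = -4*g
R(a(4, z))*(-590) = -4*6*(-590) = -24*(-590) = 14160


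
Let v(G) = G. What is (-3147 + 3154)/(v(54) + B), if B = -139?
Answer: -7/85 ≈ -0.082353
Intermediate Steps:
(-3147 + 3154)/(v(54) + B) = (-3147 + 3154)/(54 - 139) = 7/(-85) = 7*(-1/85) = -7/85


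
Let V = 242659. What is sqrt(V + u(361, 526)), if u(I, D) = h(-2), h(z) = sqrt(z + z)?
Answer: sqrt(242659 + 2*I) ≈ 492.6 + 0.002*I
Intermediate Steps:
h(z) = sqrt(2)*sqrt(z) (h(z) = sqrt(2*z) = sqrt(2)*sqrt(z))
u(I, D) = 2*I (u(I, D) = sqrt(2)*sqrt(-2) = sqrt(2)*(I*sqrt(2)) = 2*I)
sqrt(V + u(361, 526)) = sqrt(242659 + 2*I)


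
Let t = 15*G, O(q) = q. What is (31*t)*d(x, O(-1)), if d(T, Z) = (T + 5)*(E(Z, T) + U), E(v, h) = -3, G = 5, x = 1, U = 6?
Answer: 41850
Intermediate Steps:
d(T, Z) = 15 + 3*T (d(T, Z) = (T + 5)*(-3 + 6) = (5 + T)*3 = 15 + 3*T)
t = 75 (t = 15*5 = 75)
(31*t)*d(x, O(-1)) = (31*75)*(15 + 3*1) = 2325*(15 + 3) = 2325*18 = 41850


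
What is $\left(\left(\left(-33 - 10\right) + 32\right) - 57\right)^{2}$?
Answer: $4624$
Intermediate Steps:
$\left(\left(\left(-33 - 10\right) + 32\right) - 57\right)^{2} = \left(\left(-43 + 32\right) - 57\right)^{2} = \left(-11 - 57\right)^{2} = \left(-68\right)^{2} = 4624$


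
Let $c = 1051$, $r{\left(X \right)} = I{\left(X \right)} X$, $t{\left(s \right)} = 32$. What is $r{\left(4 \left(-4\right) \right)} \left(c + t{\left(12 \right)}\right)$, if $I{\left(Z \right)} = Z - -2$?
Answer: $242592$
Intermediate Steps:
$I{\left(Z \right)} = 2 + Z$ ($I{\left(Z \right)} = Z + 2 = 2 + Z$)
$r{\left(X \right)} = X \left(2 + X\right)$ ($r{\left(X \right)} = \left(2 + X\right) X = X \left(2 + X\right)$)
$r{\left(4 \left(-4\right) \right)} \left(c + t{\left(12 \right)}\right) = 4 \left(-4\right) \left(2 + 4 \left(-4\right)\right) \left(1051 + 32\right) = - 16 \left(2 - 16\right) 1083 = \left(-16\right) \left(-14\right) 1083 = 224 \cdot 1083 = 242592$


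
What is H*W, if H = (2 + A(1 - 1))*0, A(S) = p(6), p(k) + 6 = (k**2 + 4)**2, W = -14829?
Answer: 0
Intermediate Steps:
p(k) = -6 + (4 + k**2)**2 (p(k) = -6 + (k**2 + 4)**2 = -6 + (4 + k**2)**2)
A(S) = 1594 (A(S) = -6 + (4 + 6**2)**2 = -6 + (4 + 36)**2 = -6 + 40**2 = -6 + 1600 = 1594)
H = 0 (H = (2 + 1594)*0 = 1596*0 = 0)
H*W = 0*(-14829) = 0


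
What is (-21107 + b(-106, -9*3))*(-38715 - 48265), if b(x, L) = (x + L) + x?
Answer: 1856675080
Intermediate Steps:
b(x, L) = L + 2*x (b(x, L) = (L + x) + x = L + 2*x)
(-21107 + b(-106, -9*3))*(-38715 - 48265) = (-21107 + (-9*3 + 2*(-106)))*(-38715 - 48265) = (-21107 + (-27 - 212))*(-86980) = (-21107 - 239)*(-86980) = -21346*(-86980) = 1856675080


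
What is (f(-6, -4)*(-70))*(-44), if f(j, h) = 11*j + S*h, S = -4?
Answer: -154000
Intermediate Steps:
f(j, h) = -4*h + 11*j (f(j, h) = 11*j - 4*h = -4*h + 11*j)
(f(-6, -4)*(-70))*(-44) = ((-4*(-4) + 11*(-6))*(-70))*(-44) = ((16 - 66)*(-70))*(-44) = -50*(-70)*(-44) = 3500*(-44) = -154000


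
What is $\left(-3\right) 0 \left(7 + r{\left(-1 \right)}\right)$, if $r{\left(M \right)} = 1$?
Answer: $0$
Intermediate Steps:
$\left(-3\right) 0 \left(7 + r{\left(-1 \right)}\right) = \left(-3\right) 0 \left(7 + 1\right) = 0 \cdot 8 = 0$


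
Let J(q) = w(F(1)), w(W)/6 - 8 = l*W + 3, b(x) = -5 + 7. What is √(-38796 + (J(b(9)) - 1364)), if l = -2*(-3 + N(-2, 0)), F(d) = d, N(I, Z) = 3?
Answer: I*√40094 ≈ 200.23*I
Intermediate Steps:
b(x) = 2
l = 0 (l = -2*(-3 + 3) = -2*0 = 0)
w(W) = 66 (w(W) = 48 + 6*(0*W + 3) = 48 + 6*(0 + 3) = 48 + 6*3 = 48 + 18 = 66)
J(q) = 66
√(-38796 + (J(b(9)) - 1364)) = √(-38796 + (66 - 1364)) = √(-38796 - 1298) = √(-40094) = I*√40094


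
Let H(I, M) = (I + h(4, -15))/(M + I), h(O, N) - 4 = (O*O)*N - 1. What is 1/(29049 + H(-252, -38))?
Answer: 290/8424699 ≈ 3.4423e-5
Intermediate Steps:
h(O, N) = 3 + N*O² (h(O, N) = 4 + ((O*O)*N - 1) = 4 + (O²*N - 1) = 4 + (N*O² - 1) = 4 + (-1 + N*O²) = 3 + N*O²)
H(I, M) = (-237 + I)/(I + M) (H(I, M) = (I + (3 - 15*4²))/(M + I) = (I + (3 - 15*16))/(I + M) = (I + (3 - 240))/(I + M) = (I - 237)/(I + M) = (-237 + I)/(I + M))
1/(29049 + H(-252, -38)) = 1/(29049 + (-237 - 252)/(-252 - 38)) = 1/(29049 - 489/(-290)) = 1/(29049 - 1/290*(-489)) = 1/(29049 + 489/290) = 1/(8424699/290) = 290/8424699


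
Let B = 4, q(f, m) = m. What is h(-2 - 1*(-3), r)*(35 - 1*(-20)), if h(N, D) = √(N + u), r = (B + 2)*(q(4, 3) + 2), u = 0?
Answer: 55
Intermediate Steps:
r = 30 (r = (4 + 2)*(3 + 2) = 6*5 = 30)
h(N, D) = √N (h(N, D) = √(N + 0) = √N)
h(-2 - 1*(-3), r)*(35 - 1*(-20)) = √(-2 - 1*(-3))*(35 - 1*(-20)) = √(-2 + 3)*(35 + 20) = √1*55 = 1*55 = 55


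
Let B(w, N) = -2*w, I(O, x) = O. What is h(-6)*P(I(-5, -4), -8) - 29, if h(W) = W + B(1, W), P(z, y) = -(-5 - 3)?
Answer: -93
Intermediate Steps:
P(z, y) = 8 (P(z, y) = -1*(-8) = 8)
h(W) = -2 + W (h(W) = W - 2*1 = W - 2 = -2 + W)
h(-6)*P(I(-5, -4), -8) - 29 = (-2 - 6)*8 - 29 = -8*8 - 29 = -64 - 29 = -93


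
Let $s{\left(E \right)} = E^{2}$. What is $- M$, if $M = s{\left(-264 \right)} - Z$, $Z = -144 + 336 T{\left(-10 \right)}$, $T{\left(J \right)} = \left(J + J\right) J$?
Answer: $-2640$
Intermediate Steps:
$T{\left(J \right)} = 2 J^{2}$ ($T{\left(J \right)} = 2 J J = 2 J^{2}$)
$Z = 67056$ ($Z = -144 + 336 \cdot 2 \left(-10\right)^{2} = -144 + 336 \cdot 2 \cdot 100 = -144 + 336 \cdot 200 = -144 + 67200 = 67056$)
$M = 2640$ ($M = \left(-264\right)^{2} - 67056 = 69696 - 67056 = 2640$)
$- M = \left(-1\right) 2640 = -2640$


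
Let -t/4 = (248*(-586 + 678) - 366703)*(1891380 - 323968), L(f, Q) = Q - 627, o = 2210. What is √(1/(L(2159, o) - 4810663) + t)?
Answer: √12465879635506228300999330/2404540 ≈ 1.4684e+6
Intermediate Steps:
L(f, Q) = -627 + Q
t = 2156050441776 (t = -4*(248*(-586 + 678) - 366703)*(1891380 - 323968) = -4*(248*92 - 366703)*1567412 = -4*(22816 - 366703)*1567412 = -(-1375548)*1567412 = -4*(-539012610444) = 2156050441776)
√(1/(L(2159, o) - 4810663) + t) = √(1/((-627 + 2210) - 4810663) + 2156050441776) = √(1/(1583 - 4810663) + 2156050441776) = √(1/(-4809080) + 2156050441776) = √(-1/4809080 + 2156050441776) = √(10368619058536126079/4809080) = √12465879635506228300999330/2404540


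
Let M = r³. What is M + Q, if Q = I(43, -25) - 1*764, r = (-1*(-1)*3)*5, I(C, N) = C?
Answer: 2654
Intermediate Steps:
r = 15 (r = (1*3)*5 = 3*5 = 15)
M = 3375 (M = 15³ = 3375)
Q = -721 (Q = 43 - 1*764 = 43 - 764 = -721)
M + Q = 3375 - 721 = 2654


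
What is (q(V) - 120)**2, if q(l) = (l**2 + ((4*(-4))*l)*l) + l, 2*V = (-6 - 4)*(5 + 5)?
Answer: 1419028900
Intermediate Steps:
V = -50 (V = ((-6 - 4)*(5 + 5))/2 = (-10*10)/2 = (1/2)*(-100) = -50)
q(l) = l - 15*l**2 (q(l) = (l**2 + (-16*l)*l) + l = (l**2 - 16*l**2) + l = -15*l**2 + l = l - 15*l**2)
(q(V) - 120)**2 = (-50*(1 - 15*(-50)) - 120)**2 = (-50*(1 + 750) - 120)**2 = (-50*751 - 120)**2 = (-37550 - 120)**2 = (-37670)**2 = 1419028900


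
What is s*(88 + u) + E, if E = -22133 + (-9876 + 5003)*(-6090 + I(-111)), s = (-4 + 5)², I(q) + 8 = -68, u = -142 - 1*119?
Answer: 30024612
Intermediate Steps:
u = -261 (u = -142 - 119 = -261)
I(q) = -76 (I(q) = -8 - 68 = -76)
s = 1 (s = 1² = 1)
E = 30024785 (E = -22133 + (-9876 + 5003)*(-6090 - 76) = -22133 - 4873*(-6166) = -22133 + 30046918 = 30024785)
s*(88 + u) + E = 1*(88 - 261) + 30024785 = 1*(-173) + 30024785 = -173 + 30024785 = 30024612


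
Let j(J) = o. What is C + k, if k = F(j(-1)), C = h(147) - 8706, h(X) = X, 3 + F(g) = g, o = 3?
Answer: -8559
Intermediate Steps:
j(J) = 3
F(g) = -3 + g
C = -8559 (C = 147 - 8706 = -8559)
k = 0 (k = -3 + 3 = 0)
C + k = -8559 + 0 = -8559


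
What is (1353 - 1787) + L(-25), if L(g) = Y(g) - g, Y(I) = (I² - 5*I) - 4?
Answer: 337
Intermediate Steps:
Y(I) = -4 + I² - 5*I
L(g) = -4 + g² - 6*g (L(g) = (-4 + g² - 5*g) - g = -4 + g² - 6*g)
(1353 - 1787) + L(-25) = (1353 - 1787) + (-4 + (-25)² - 6*(-25)) = -434 + (-4 + 625 + 150) = -434 + 771 = 337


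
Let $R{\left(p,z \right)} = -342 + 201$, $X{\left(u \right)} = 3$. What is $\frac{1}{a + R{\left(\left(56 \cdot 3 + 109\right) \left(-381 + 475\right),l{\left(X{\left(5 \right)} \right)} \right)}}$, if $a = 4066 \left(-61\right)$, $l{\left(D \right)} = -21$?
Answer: $- \frac{1}{248167} \approx -4.0295 \cdot 10^{-6}$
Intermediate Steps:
$R{\left(p,z \right)} = -141$
$a = -248026$
$\frac{1}{a + R{\left(\left(56 \cdot 3 + 109\right) \left(-381 + 475\right),l{\left(X{\left(5 \right)} \right)} \right)}} = \frac{1}{-248026 - 141} = \frac{1}{-248167} = - \frac{1}{248167}$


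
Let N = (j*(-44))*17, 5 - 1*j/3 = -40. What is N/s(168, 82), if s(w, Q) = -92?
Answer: 25245/23 ≈ 1097.6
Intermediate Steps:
j = 135 (j = 15 - 3*(-40) = 15 + 120 = 135)
N = -100980 (N = (135*(-44))*17 = -5940*17 = -100980)
N/s(168, 82) = -100980/(-92) = -100980*(-1/92) = 25245/23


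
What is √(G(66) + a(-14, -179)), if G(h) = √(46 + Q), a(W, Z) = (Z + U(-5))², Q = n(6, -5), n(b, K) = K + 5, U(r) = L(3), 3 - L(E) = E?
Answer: √(32041 + √46) ≈ 179.02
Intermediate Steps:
L(E) = 3 - E
U(r) = 0 (U(r) = 3 - 1*3 = 3 - 3 = 0)
n(b, K) = 5 + K
Q = 0 (Q = 5 - 5 = 0)
a(W, Z) = Z² (a(W, Z) = (Z + 0)² = Z²)
G(h) = √46 (G(h) = √(46 + 0) = √46)
√(G(66) + a(-14, -179)) = √(√46 + (-179)²) = √(√46 + 32041) = √(32041 + √46)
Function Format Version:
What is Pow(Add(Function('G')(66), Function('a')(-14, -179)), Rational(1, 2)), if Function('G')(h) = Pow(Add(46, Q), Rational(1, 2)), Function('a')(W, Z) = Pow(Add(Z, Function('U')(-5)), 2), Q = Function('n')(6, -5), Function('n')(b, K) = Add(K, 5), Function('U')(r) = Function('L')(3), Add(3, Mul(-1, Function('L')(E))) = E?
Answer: Pow(Add(32041, Pow(46, Rational(1, 2))), Rational(1, 2)) ≈ 179.02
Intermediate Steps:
Function('L')(E) = Add(3, Mul(-1, E))
Function('U')(r) = 0 (Function('U')(r) = Add(3, Mul(-1, 3)) = Add(3, -3) = 0)
Function('n')(b, K) = Add(5, K)
Q = 0 (Q = Add(5, -5) = 0)
Function('a')(W, Z) = Pow(Z, 2) (Function('a')(W, Z) = Pow(Add(Z, 0), 2) = Pow(Z, 2))
Function('G')(h) = Pow(46, Rational(1, 2)) (Function('G')(h) = Pow(Add(46, 0), Rational(1, 2)) = Pow(46, Rational(1, 2)))
Pow(Add(Function('G')(66), Function('a')(-14, -179)), Rational(1, 2)) = Pow(Add(Pow(46, Rational(1, 2)), Pow(-179, 2)), Rational(1, 2)) = Pow(Add(Pow(46, Rational(1, 2)), 32041), Rational(1, 2)) = Pow(Add(32041, Pow(46, Rational(1, 2))), Rational(1, 2))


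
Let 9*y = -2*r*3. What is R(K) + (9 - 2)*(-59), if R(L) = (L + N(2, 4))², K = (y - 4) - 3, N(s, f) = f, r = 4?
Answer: -3428/9 ≈ -380.89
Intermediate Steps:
y = -8/3 (y = (-2*4*3)/9 = (-8*3)/9 = (⅑)*(-24) = -8/3 ≈ -2.6667)
K = -29/3 (K = (-8/3 - 4) - 3 = -20/3 - 3 = -29/3 ≈ -9.6667)
R(L) = (4 + L)² (R(L) = (L + 4)² = (4 + L)²)
R(K) + (9 - 2)*(-59) = (4 - 29/3)² + (9 - 2)*(-59) = (-17/3)² + 7*(-59) = 289/9 - 413 = -3428/9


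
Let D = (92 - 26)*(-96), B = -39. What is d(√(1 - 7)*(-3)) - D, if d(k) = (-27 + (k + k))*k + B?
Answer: 6189 + 81*I*√6 ≈ 6189.0 + 198.41*I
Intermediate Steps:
D = -6336 (D = 66*(-96) = -6336)
d(k) = -39 + k*(-27 + 2*k) (d(k) = (-27 + (k + k))*k - 39 = (-27 + 2*k)*k - 39 = k*(-27 + 2*k) - 39 = -39 + k*(-27 + 2*k))
d(√(1 - 7)*(-3)) - D = (-39 - 27*√(1 - 7)*(-3) + 2*(√(1 - 7)*(-3))²) - 1*(-6336) = (-39 - 27*√(-6)*(-3) + 2*(√(-6)*(-3))²) + 6336 = (-39 - 27*I*√6*(-3) + 2*((I*√6)*(-3))²) + 6336 = (-39 - (-81)*I*√6 + 2*(-3*I*√6)²) + 6336 = (-39 + 81*I*√6 + 2*(-54)) + 6336 = (-39 + 81*I*√6 - 108) + 6336 = (-147 + 81*I*√6) + 6336 = 6189 + 81*I*√6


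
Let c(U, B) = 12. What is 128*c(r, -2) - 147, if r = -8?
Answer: 1389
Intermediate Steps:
128*c(r, -2) - 147 = 128*12 - 147 = 1536 - 147 = 1389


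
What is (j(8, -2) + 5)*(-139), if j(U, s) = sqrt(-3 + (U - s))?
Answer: -695 - 139*sqrt(7) ≈ -1062.8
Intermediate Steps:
j(U, s) = sqrt(-3 + U - s)
(j(8, -2) + 5)*(-139) = (sqrt(-3 + 8 - 1*(-2)) + 5)*(-139) = (sqrt(-3 + 8 + 2) + 5)*(-139) = (sqrt(7) + 5)*(-139) = (5 + sqrt(7))*(-139) = -695 - 139*sqrt(7)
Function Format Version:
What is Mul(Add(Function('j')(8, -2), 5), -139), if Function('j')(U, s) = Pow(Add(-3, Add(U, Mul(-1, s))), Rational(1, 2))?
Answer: Add(-695, Mul(-139, Pow(7, Rational(1, 2)))) ≈ -1062.8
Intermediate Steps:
Function('j')(U, s) = Pow(Add(-3, U, Mul(-1, s)), Rational(1, 2))
Mul(Add(Function('j')(8, -2), 5), -139) = Mul(Add(Pow(Add(-3, 8, Mul(-1, -2)), Rational(1, 2)), 5), -139) = Mul(Add(Pow(Add(-3, 8, 2), Rational(1, 2)), 5), -139) = Mul(Add(Pow(7, Rational(1, 2)), 5), -139) = Mul(Add(5, Pow(7, Rational(1, 2))), -139) = Add(-695, Mul(-139, Pow(7, Rational(1, 2))))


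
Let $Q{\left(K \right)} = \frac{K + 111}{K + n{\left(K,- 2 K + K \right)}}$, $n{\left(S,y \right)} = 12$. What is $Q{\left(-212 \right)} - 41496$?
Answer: $- \frac{8299099}{200} \approx -41496.0$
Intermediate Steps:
$Q{\left(K \right)} = \frac{111 + K}{12 + K}$ ($Q{\left(K \right)} = \frac{K + 111}{K + 12} = \frac{111 + K}{12 + K}$)
$Q{\left(-212 \right)} - 41496 = \frac{111 - 212}{12 - 212} - 41496 = \frac{1}{-200} \left(-101\right) - 41496 = \left(- \frac{1}{200}\right) \left(-101\right) - 41496 = \frac{101}{200} - 41496 = - \frac{8299099}{200}$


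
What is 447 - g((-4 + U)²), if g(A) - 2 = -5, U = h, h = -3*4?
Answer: 450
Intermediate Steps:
h = -12
U = -12
g(A) = -3 (g(A) = 2 - 5 = -3)
447 - g((-4 + U)²) = 447 - 1*(-3) = 447 + 3 = 450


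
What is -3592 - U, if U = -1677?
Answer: -1915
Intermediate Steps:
-3592 - U = -3592 - 1*(-1677) = -3592 + 1677 = -1915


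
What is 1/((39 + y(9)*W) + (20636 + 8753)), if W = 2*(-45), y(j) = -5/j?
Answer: 1/29478 ≈ 3.3924e-5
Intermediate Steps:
W = -90
1/((39 + y(9)*W) + (20636 + 8753)) = 1/((39 - 5/9*(-90)) + (20636 + 8753)) = 1/((39 - 5*⅑*(-90)) + 29389) = 1/((39 - 5/9*(-90)) + 29389) = 1/((39 + 50) + 29389) = 1/(89 + 29389) = 1/29478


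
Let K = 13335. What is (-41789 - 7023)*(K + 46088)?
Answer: -2900555476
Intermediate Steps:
(-41789 - 7023)*(K + 46088) = (-41789 - 7023)*(13335 + 46088) = -48812*59423 = -2900555476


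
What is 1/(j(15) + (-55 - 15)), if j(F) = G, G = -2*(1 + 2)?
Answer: -1/76 ≈ -0.013158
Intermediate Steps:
G = -6 (G = -2*3 = -6)
j(F) = -6
1/(j(15) + (-55 - 15)) = 1/(-6 + (-55 - 15)) = 1/(-6 - 70) = 1/(-76) = -1/76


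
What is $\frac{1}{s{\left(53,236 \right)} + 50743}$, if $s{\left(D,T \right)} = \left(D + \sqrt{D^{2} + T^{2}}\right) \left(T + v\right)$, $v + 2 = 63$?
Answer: $- \frac{6044}{67322299} + \frac{27 \sqrt{58505}}{67322299} \approx 7.2295 \cdot 10^{-6}$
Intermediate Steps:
$v = 61$ ($v = -2 + 63 = 61$)
$s{\left(D,T \right)} = \left(61 + T\right) \left(D + \sqrt{D^{2} + T^{2}}\right)$ ($s{\left(D,T \right)} = \left(D + \sqrt{D^{2} + T^{2}}\right) \left(T + 61\right) = \left(D + \sqrt{D^{2} + T^{2}}\right) \left(61 + T\right) = \left(61 + T\right) \left(D + \sqrt{D^{2} + T^{2}}\right)$)
$\frac{1}{s{\left(53,236 \right)} + 50743} = \frac{1}{\left(61 \cdot 53 + 61 \sqrt{53^{2} + 236^{2}} + 53 \cdot 236 + 236 \sqrt{53^{2} + 236^{2}}\right) + 50743} = \frac{1}{\left(3233 + 61 \sqrt{2809 + 55696} + 12508 + 236 \sqrt{2809 + 55696}\right) + 50743} = \frac{1}{\left(3233 + 61 \sqrt{58505} + 12508 + 236 \sqrt{58505}\right) + 50743} = \frac{1}{\left(15741 + 297 \sqrt{58505}\right) + 50743} = \frac{1}{66484 + 297 \sqrt{58505}}$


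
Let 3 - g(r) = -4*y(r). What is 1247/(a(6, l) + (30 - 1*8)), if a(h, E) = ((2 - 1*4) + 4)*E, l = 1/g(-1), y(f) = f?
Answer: 1247/20 ≈ 62.350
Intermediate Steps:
g(r) = 3 + 4*r (g(r) = 3 - (-4)*r = 3 + 4*r)
l = -1 (l = 1/(3 + 4*(-1)) = 1/(3 - 4) = 1/(-1) = -1)
a(h, E) = 2*E (a(h, E) = ((2 - 4) + 4)*E = (-2 + 4)*E = 2*E)
1247/(a(6, l) + (30 - 1*8)) = 1247/(2*(-1) + (30 - 1*8)) = 1247/(-2 + (30 - 8)) = 1247/(-2 + 22) = 1247/20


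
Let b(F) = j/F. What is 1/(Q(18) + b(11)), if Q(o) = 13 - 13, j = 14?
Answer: 11/14 ≈ 0.78571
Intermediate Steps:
b(F) = 14/F
Q(o) = 0
1/(Q(18) + b(11)) = 1/(0 + 14/11) = 1/(14/11) = 11/14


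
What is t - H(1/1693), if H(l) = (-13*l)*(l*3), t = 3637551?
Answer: 10426126916238/2866249 ≈ 3.6376e+6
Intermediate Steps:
H(l) = -39*l² (H(l) = (-13*l)*(3*l) = -39*l²)
t - H(1/1693) = 3637551 - (-39)*(1/1693)² = 3637551 - (-39)/2866249 = 3637551 - 1*(-39/2866249) = 3637551 + 39/2866249 = 10426126916238/2866249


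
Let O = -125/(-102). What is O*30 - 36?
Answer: 13/17 ≈ 0.76471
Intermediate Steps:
O = 125/102 (O = -125*(-1/102) = 125/102 ≈ 1.2255)
O*30 - 36 = (125/102)*30 - 36 = 625/17 - 36 = 13/17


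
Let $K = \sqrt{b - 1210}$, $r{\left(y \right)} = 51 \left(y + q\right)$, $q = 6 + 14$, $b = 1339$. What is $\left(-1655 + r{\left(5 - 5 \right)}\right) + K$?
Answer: $-635 + \sqrt{129} \approx -623.64$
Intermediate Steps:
$q = 20$
$r{\left(y \right)} = 1020 + 51 y$ ($r{\left(y \right)} = 51 \left(y + 20\right) = 51 \left(20 + y\right) = 1020 + 51 y$)
$K = \sqrt{129}$ ($K = \sqrt{1339 - 1210} = \sqrt{129} \approx 11.358$)
$\left(-1655 + r{\left(5 - 5 \right)}\right) + K = \left(-1655 + \left(1020 + 51 \left(5 - 5\right)\right)\right) + \sqrt{129} = \left(-1655 + \left(1020 + 51 \cdot 0\right)\right) + \sqrt{129} = \left(-1655 + \left(1020 + 0\right)\right) + \sqrt{129} = \left(-1655 + 1020\right) + \sqrt{129} = -635 + \sqrt{129}$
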